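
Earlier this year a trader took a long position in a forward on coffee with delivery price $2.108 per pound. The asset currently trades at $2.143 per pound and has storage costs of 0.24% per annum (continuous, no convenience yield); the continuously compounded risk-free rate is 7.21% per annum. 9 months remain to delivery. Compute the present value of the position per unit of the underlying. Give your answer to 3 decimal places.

Current fair forward for the remaining 9 months: F = S·e^((r + u)·T), (r + u) = 0.0721 + 0.0024 = 0.0745
F = 2.143 · e^(0.0745 × 9/12) = 2.143 × 1.057465 = 2.2661
Value of long forward = (F − K)·e^(−rT) = (2.2661 − 2.108) · e^(−0.0721·9/12)
= 0.1581 × 0.947361 = 0.150

$0.150 per pound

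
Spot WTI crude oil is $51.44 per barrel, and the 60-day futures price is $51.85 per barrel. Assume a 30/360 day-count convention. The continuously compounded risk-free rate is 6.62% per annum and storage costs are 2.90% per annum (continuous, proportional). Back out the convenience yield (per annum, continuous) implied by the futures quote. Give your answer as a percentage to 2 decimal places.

F = S·e^((r+u−y)T) ⇒ (r+u−y) = ln(F/S)/T
ln(51.85/51.44) = 0.007939; /T ⇒ 0.047634
y = r + u − ln(F/S)/T = 0.0662 + 0.0290 − 0.047634 = 0.047566
y = 4.76%

4.76%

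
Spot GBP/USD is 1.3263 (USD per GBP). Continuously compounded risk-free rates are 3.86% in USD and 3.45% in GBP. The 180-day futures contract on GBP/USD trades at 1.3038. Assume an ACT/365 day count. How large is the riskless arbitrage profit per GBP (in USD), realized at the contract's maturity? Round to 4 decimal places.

0.0252 per GBP (in USD)

Fair futures: F* = S·e^(carry·T), with carry = (r_USD − r_GBP) = 0.0386 − 0.0345 = 0.0041
F* = 1.3263 · e^(0.0041 × 180/365) = 1.3263 · e^0.002022 = 1.3263 × 1.002024 = 1.3290
Market 1.3038 < fair 1.3290: forward underpriced → reverse cash-and-carry (short spot, go long the forward).
At maturity, profit = |F_mkt − F*| = |1.3038 − 1.3290| = 0.0252 per GBP (in USD)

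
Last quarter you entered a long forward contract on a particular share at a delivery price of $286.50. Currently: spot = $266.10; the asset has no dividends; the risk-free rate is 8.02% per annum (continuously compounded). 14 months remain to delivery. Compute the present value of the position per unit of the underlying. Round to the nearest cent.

$5.19

Current fair forward for the remaining 14 months: F = S·e^(r·T), r = 0.0802
F = 266.10 · e^(0.0802 × 14/12) = 266.10 × 1.098084 = 292.2002
Value of long forward = (F − K)·e^(−rT) = (292.2002 − 286.50) · e^(−0.0802·14/12)
= 5.7002 × 0.910677 = 5.19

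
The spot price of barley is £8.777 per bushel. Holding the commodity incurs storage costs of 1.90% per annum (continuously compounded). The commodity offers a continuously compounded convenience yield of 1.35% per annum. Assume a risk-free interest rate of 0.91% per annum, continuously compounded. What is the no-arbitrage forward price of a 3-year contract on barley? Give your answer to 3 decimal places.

£9.170 per bushel

Net carry = r + u − y = 0.0091 + 0.0190 − 0.0135 = 0.0146
F = S·e^((r+u−y)T) = 8.777 · e^(0.0146 × 3) = 8.777 · e^0.043800
= 8.777 × 1.044773 = £9.170 per bushel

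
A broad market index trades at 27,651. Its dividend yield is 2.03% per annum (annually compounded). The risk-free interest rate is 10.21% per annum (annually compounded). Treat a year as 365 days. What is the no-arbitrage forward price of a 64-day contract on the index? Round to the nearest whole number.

F = S · (1+r)^T / (1+q)^T
= 27651 × 1.017192 / 1.003530 = 27651 × 1.013614
F = 28,027

28,027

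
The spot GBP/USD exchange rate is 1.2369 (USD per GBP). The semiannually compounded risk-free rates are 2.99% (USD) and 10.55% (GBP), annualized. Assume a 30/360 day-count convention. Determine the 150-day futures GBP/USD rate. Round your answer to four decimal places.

By covered interest parity, F = S · (1+r_USD/2)^(2T) / (1+r_GBP/2)^(2T)
= 1.2369 × 1.012443 / 1.043769 = 1.2369 × 0.969988
F = 1.1998 USD per GBP

1.1998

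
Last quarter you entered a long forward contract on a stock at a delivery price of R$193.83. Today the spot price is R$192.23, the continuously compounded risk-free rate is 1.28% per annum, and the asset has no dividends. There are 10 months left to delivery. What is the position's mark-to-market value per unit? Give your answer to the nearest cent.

R$0.46

Current fair forward for the remaining 10 months: F = S·e^(r·T), r = 0.0128
F = 192.23 · e^(0.0128 × 10/12) = 192.23 × 1.010724 = 194.2915
Value of long forward = (F − K)·e^(−rT) = (194.2915 − 193.83) · e^(−0.0128·10/12)
= 0.4615 × 0.989390 = 0.46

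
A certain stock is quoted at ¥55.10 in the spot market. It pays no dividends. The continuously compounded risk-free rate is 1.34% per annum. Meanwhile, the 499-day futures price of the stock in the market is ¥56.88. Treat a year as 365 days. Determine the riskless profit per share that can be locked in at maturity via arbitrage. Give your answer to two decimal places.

Fair futures: F* = S·e^(carry·T), with carry = r = 0.0134
F* = 55.10 · e^(0.0134 × 499/365) = 55.10 · e^0.018319 = 55.10 × 1.018488 = ¥56.1187
Market ¥56.88 > fair ¥56.1187: forward overpriced → cash-and-carry (buy spot, short the forward).
At maturity, profit = |F_mkt − F*| = |56.88 − 56.1187| = ¥0.76 per share

¥0.76 per share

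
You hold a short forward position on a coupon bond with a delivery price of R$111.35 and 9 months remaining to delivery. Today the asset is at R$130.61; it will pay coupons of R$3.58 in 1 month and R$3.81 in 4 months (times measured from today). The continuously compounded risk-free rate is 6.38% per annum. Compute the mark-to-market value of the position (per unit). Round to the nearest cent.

-R$17.17

PV(remaining coupons) I = 3.58·e^(−0.0638·1/12) + 3.81·e^(−0.0638·4/12) = 7.2908
Current forward F = (S − I)·e^(rT) = (130.61 − 7.2908)·e^(0.0638·9/12) = 123.3192 × 1.049013 = 129.3634
Value (long) = (F − K)·e^(−rT) = (129.3634 − 111.35) × 0.953277 = 17.1718
Short position value = −(long value) = -R$17.17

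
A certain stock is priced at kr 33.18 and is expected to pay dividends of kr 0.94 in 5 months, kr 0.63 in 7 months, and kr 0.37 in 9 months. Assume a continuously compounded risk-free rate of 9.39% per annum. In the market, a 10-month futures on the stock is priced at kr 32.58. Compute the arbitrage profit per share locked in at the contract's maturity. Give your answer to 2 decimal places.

kr 1.31 per share

PV(dividends) I = 0.94·e^(−0.0939·5/12) + 0.63·e^(−0.0939·7/12) + 0.37·e^(−0.0939·9/12) = 1.8452
Fair futures F* = (S − I)·e^(rT) = (33.18 − 1.8452)·e^0.078250 = 31.3348 × 1.081393 = 33.8852
Market kr 32.58 < fair 33.8852: forward underpriced → reverse cash-and-carry (short the stock, invest proceeds at r, pay the dividends, go long the forward).
Profit at T = |F_mkt − F*| = |32.58 − 33.8852| = kr 1.31 per share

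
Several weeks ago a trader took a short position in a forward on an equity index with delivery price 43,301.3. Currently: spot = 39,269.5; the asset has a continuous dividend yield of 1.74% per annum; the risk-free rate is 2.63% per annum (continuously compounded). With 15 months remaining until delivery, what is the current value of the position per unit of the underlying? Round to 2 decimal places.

3476.30

Current fair forward for the remaining 15 months: F = S·e^((r − q)·T), (r − q) = 0.0263 − 0.0174 = 0.0089
F = 39269.5 · e^(0.0089 × 15/12) = 39269.5 × 1.01118711 = 39708.8122
Value of long forward = (F − K)·e^(−rT) = (39708.8122 − 43301.3) · e^(−0.0263·15/12)
= -3592.4878 × 0.96765951 = -3476.30
Short position value = −(long value) = 3476.30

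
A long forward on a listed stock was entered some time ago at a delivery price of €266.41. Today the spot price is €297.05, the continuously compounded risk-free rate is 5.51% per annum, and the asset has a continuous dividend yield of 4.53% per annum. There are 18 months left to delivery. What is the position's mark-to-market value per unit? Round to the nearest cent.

Current fair forward for the remaining 18 months: F = S·e^((r − q)·T), (r − q) = 0.0551 − 0.0453 = 0.0098
F = 297.05 · e^(0.0098 × 18/12) = 297.05 × 1.014809 = 301.4490
Value of long forward = (F − K)·e^(−rT) = (301.4490 − 266.41) · e^(−0.0551·18/12)
= 35.0390 × 0.920673 = 32.26

€32.26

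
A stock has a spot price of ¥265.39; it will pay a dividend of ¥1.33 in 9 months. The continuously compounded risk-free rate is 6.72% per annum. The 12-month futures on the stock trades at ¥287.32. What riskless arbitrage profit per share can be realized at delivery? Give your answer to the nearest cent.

¥4.84 per share

PV(dividends) I = 1.33·e^(−0.0672·9/12) = 1.2646
Fair futures F* = (S − I)·e^(rT) = (265.39 − 1.2646)·e^0.067200 = 264.1254 × 1.069509 = 282.4845
Market ¥287.32 > fair 282.4845: forward overpriced → cash-and-carry (borrow at r, buy the stock and collect the dividends, short the forward).
Profit at T = |F_mkt − F*| = |287.32 − 282.4845| = ¥4.84 per share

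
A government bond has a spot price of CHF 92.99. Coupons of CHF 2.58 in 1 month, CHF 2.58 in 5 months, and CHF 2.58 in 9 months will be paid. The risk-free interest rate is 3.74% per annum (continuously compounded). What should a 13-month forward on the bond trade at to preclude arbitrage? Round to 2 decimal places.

PV(coupons) I = 2.58·e^(−0.0374·1/12) + 2.58·e^(−0.0374·5/12) + 2.58·e^(−0.0374·9/12)
I = 2.5720 + 2.5401 + 2.5086 = 7.6207
F = (S − I)·e^(rT) = (92.99 − 7.6207) · e^(0.0374·13/12)
= 85.3693 · e^0.040517 = 85.3693 × 1.041349 = CHF 88.90

CHF 88.90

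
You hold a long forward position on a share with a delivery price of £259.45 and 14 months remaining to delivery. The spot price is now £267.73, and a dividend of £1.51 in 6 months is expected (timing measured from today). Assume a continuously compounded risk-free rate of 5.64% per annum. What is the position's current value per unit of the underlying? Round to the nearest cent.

£23.33

PV(remaining dividends) I = 1.51·e^(−0.0564·6/12) = 1.4680
Current forward F = (S − I)·e^(rT) = (267.73 − 1.4680)·e^(0.0564·14/12) = 266.2620 × 1.068013 = 284.3713
Value (long) = (F − K)·e^(−rT) = (284.3713 − 259.45) × 0.936318 = 23.3343
Value = £23.33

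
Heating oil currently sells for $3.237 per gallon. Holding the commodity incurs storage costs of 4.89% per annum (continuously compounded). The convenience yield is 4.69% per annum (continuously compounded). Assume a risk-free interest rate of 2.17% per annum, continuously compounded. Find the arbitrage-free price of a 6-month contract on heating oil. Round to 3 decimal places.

Net carry = r + u − y = 0.0217 + 0.0489 − 0.0469 = 0.0237
F = S·e^((r+u−y)T) = 3.237 · e^(0.0237 × 6/12) = 3.237 · e^0.011850
= 3.237 × 1.011920 = $3.276 per gallon

$3.276 per gallon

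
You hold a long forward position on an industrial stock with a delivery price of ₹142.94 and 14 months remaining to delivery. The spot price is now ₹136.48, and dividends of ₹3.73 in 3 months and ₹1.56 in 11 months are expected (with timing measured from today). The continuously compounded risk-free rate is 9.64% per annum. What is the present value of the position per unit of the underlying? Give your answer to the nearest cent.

PV(remaining dividends) I = 3.73·e^(−0.0964·3/12) + 1.56·e^(−0.0964·11/12) = 5.0692
Current forward F = (S − I)·e^(rT) = (136.48 − 5.0692)·e^(0.0964·14/12) = 131.4108 × 1.119035 = 147.0533
Value (long) = (F − K)·e^(−rT) = (147.0533 − 142.94) × 0.893627 = 3.6758
Value = ₹3.68

₹3.68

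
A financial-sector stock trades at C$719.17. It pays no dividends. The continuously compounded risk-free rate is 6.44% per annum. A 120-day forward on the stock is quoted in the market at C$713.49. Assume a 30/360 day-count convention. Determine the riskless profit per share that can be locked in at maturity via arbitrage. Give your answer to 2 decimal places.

Fair forward: F* = S·e^(carry·T), with carry = r = 0.0644
F* = 719.17 · e^(0.0644 × 120/360) = 719.17 · e^0.021467 = 719.17 × 1.021699 = C$734.7753
Market C$713.49 < fair C$734.7753: forward underpriced → reverse cash-and-carry (short spot, go long the forward).
At maturity, profit = |F_mkt − F*| = |713.49 − 734.7753| = C$21.29 per share

C$21.29 per share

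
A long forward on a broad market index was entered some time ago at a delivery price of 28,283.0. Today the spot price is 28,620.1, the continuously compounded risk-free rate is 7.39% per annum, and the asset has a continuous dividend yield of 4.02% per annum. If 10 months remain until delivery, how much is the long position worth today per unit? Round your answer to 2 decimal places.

Current fair forward for the remaining 10 months: F = S·e^((r − q)·T), (r − q) = 0.0739 − 0.0402 = 0.0337
F = 28620.1 · e^(0.0337 × 10/12) = 28620.1 × 1.02848139 = 29435.2402
Value of long forward = (F − K)·e^(−rT) = (29435.2402 − 28283.0) · e^(−0.0739·10/12)
= 1152.2402 × 0.94027459 = 1083.42

1083.42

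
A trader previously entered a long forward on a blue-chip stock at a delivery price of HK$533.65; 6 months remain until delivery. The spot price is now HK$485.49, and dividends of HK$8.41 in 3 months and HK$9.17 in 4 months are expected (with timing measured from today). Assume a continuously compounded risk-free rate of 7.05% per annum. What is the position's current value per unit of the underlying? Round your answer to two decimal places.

-HK$46.90

PV(remaining dividends) I = 8.41·e^(−0.0705·3/12) + 9.17·e^(−0.0705·4/12) = 17.2201
Current forward F = (S − I)·e^(rT) = (485.49 − 17.2201)·e^(0.0705·6/12) = 468.2699 × 1.035879 = 485.0710
Value (long) = (F − K)·e^(−rT) = (485.0710 − 533.65) × 0.965364 = -46.8964
Value = -HK$46.90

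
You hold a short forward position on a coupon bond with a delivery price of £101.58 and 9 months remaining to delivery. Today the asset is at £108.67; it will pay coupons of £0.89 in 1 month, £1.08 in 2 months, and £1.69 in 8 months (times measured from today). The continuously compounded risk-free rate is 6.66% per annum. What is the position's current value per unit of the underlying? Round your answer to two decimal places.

PV(remaining coupons) I = 0.89·e^(−0.0666·1/12) + 1.08·e^(−0.0666·2/12) + 1.69·e^(−0.0666·8/12) = 3.5698
Current forward F = (S − I)·e^(rT) = (108.67 − 3.5698)·e^(0.0666·9/12) = 105.1002 × 1.051219 = 110.4833
Value (long) = (F − K)·e^(−rT) = (110.4833 − 101.58) × 0.951277 = 8.4695
Short position value = −(long value) = -£8.47

-£8.47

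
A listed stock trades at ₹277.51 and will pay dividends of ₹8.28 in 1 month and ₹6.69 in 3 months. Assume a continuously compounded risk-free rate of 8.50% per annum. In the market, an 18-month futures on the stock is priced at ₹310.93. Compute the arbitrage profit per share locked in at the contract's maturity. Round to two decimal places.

₹12.46 per share

PV(dividends) I = 8.28·e^(−0.0850·1/12) + 6.69·e^(−0.0850·3/12) = 14.7709
Fair futures F* = (S − I)·e^(rT) = (277.51 − 14.7709)·e^0.127500 = 262.7391 × 1.135985 = 298.4677
Market ₹310.93 > fair 298.4677: forward overpriced → cash-and-carry (borrow at r, buy the stock and collect the dividends, short the forward).
Profit at T = |F_mkt − F*| = |310.93 − 298.4677| = ₹12.46 per share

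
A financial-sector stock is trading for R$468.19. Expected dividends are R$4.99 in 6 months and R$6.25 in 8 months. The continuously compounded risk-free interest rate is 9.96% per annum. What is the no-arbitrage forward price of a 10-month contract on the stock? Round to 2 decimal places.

PV(dividends) I = 4.99·e^(−0.0996·6/12) + 6.25·e^(−0.0996·8/12)
I = 4.7476 + 5.8485 = 10.5961
F = (S − I)·e^(rT) = (468.19 − 10.5961) · e^(0.0996·10/12)
= 457.5939 · e^0.083000 = 457.5939 × 1.086542 = R$497.19

R$497.19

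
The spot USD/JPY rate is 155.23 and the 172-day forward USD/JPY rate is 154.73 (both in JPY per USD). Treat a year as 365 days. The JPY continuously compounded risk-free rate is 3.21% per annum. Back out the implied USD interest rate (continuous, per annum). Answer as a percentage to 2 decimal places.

F = S·e^((r_JPY − r_USD)T) ⇒ r_USD = r_JPY − ln(F/S)/T
ln(154.73/155.23) = -0.003226; /(172/365) = -0.006846
r_USD = 0.0321 + 0.006846 = 0.038946
r_USD = 3.89%

3.89%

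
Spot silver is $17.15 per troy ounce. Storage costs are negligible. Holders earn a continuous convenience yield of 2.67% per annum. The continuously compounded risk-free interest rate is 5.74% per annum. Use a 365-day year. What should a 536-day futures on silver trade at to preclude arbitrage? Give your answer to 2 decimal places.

$17.94 per troy ounce

Net carry = r + u − y = 0.0574 + 0.0000 − 0.0267 = 0.0307
F = S·e^((r+u−y)T) = 17.15 · e^(0.0307 × 536/365) = 17.15 · e^0.045083
= 17.15 × 1.046115 = $17.94 per troy ounce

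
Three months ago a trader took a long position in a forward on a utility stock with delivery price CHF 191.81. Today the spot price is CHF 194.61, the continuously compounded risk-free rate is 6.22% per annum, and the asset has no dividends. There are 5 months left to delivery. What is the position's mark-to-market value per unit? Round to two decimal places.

CHF 7.71

Current fair forward for the remaining 5 months: F = S·e^(r·T), r = 0.0622
F = 194.61 · e^(0.0622 × 5/12) = 194.61 × 1.026255 = 199.7195
Value of long forward = (F − K)·e^(−rT) = (199.7195 − 191.81) · e^(−0.0622·5/12)
= 7.9095 × 0.974416 = 7.71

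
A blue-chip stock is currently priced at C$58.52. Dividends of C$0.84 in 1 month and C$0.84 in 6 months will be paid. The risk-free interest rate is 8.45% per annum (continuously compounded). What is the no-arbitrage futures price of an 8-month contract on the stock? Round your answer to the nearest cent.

PV(dividends) I = 0.84·e^(−0.0845·1/12) + 0.84·e^(−0.0845·6/12)
I = 0.8341 + 0.8052 = 1.6393
F = (S − I)·e^(rT) = (58.52 − 1.6393) · e^(0.0845·8/12)
= 56.8807 · e^0.056333 = 56.8807 × 1.057950 = C$60.18

C$60.18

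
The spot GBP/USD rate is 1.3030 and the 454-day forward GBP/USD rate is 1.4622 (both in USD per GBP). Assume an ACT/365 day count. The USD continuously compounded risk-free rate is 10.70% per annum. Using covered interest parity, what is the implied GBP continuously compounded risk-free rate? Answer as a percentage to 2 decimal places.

F = S·e^((r_USD − r_GBP)T) ⇒ r_GBP = r_USD − ln(F/S)/T
ln(1.4622/1.3030) = 0.115273; /(454/365) = 0.092675
r_GBP = 0.1070 − 0.092675 = 0.014325
r_GBP = 1.43%

1.43%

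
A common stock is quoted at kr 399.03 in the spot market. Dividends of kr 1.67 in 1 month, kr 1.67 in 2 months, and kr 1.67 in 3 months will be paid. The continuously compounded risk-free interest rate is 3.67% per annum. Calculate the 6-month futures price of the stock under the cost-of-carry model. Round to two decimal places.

kr 401.35

PV(dividends) I = 1.67·e^(−0.0367·1/12) + 1.67·e^(−0.0367·2/12) + 1.67·e^(−0.0367·3/12)
I = 1.6649 + 1.6598 + 1.6547 = 4.9794
F = (S − I)·e^(rT) = (399.03 − 4.9794) · e^(0.0367·6/12)
= 394.0506 · e^0.018350 = 394.0506 × 1.018519 = kr 401.35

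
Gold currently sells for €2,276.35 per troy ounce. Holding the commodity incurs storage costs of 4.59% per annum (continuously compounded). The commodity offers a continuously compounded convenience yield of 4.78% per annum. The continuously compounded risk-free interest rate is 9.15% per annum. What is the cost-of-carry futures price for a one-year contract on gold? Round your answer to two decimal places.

Net carry = r + u − y = 0.0915 + 0.0459 − 0.0478 = 0.0896
F = S·e^((r+u−y)T) = 2276.35 · e^(0.0896 × 12/12) = 2276.35 · e^0.08960000
= 2276.35 × 1.09373670 = €2,489.73 per troy ounce

€2,489.73 per troy ounce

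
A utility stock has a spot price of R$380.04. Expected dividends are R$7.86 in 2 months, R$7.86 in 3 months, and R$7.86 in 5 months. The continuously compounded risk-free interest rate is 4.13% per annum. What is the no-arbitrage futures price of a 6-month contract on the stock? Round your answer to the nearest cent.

PV(dividends) I = 7.86·e^(−0.0413·2/12) + 7.86·e^(−0.0413·3/12) + 7.86·e^(−0.0413·5/12)
I = 7.8061 + 7.7793 + 7.7259 = 23.3113
F = (S − I)·e^(rT) = (380.04 − 23.3113) · e^(0.0413·6/12)
= 356.7287 · e^0.020650 = 356.7287 × 1.020865 = R$364.17

R$364.17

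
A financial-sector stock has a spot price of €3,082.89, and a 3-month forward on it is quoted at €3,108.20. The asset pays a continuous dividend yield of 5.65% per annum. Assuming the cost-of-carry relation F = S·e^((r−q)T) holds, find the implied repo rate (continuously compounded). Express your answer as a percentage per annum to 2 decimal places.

From F = S·e^((r−q)T): (r − q) = ln(F/S)/T
ln(3108.20/3082.89) = ln(1.008210) = 0.008176
(r − q) = 0.008176 / (3/12) = 0.032704
r = ln(F/S)/T + q = 0.032704 + 0.0565 = 0.089204
r = 8.92%

8.92%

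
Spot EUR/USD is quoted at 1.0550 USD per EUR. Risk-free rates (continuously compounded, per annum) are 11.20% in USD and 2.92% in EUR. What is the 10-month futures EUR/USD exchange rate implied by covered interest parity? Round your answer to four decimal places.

1.1304

F = S·e^((r_USD − r_EUR)T) = 1.0550 · e^((0.1120 − 0.0292) × 10/12)
= 1.0550 · e^0.069000 = 1.0550 × 1.071436
F = 1.1304 USD per EUR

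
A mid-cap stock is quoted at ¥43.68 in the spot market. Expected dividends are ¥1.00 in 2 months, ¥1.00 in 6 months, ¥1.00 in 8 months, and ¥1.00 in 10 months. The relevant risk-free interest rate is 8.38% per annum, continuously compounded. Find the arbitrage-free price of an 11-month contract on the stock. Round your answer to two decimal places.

¥43.04

PV(dividends) I = 1.00·e^(−0.0838·2/12) + 1.00·e^(−0.0838·6/12) + 1.00·e^(−0.0838·8/12) + 1.00·e^(−0.0838·10/12)
I = 0.9861 + 0.9590 + 0.9457 + 0.9325 = 3.8233
F = (S − I)·e^(rT) = (43.68 − 3.8233) · e^(0.0838·11/12)
= 39.8567 · e^0.076817 = 39.8567 × 1.079844 = ¥43.04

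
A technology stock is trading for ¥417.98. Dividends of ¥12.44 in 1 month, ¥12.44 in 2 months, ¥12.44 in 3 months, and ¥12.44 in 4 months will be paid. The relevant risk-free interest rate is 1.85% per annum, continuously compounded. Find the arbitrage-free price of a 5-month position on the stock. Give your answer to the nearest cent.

¥371.26

PV(dividends) I = 12.44·e^(−0.0185·1/12) + 12.44·e^(−0.0185·2/12) + 12.44·e^(−0.0185·3/12) + 12.44·e^(−0.0185·4/12)
I = 12.4208 + 12.4017 + 12.3826 + 12.3635 = 49.5686
F = (S − I)·e^(rT) = (417.98 − 49.5686) · e^(0.0185·5/12)
= 368.4114 · e^0.007708 = 368.4114 × 1.007738 = ¥371.26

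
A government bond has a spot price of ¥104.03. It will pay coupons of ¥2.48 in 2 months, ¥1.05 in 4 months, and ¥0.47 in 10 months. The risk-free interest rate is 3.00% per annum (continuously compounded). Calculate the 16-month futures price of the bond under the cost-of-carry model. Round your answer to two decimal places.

¥104.15

PV(coupons) I = 2.48·e^(−0.0300·2/12) + 1.05·e^(−0.0300·4/12) + 0.47·e^(−0.0300·10/12)
I = 2.4676 + 1.0396 + 0.4584 = 3.9656
F = (S − I)·e^(rT) = (104.03 − 3.9656) · e^(0.0300·16/12)
= 100.0644 · e^0.040000 = 100.0644 × 1.040811 = ¥104.15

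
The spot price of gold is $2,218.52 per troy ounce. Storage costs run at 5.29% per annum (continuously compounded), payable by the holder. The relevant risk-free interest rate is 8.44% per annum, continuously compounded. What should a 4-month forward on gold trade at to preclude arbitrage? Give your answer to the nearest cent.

Net carry = r + u − y = 0.0844 + 0.0529 − 0.0000 = 0.1373
F = S·e^((r+u−y)T) = 2218.52 · e^(0.1373 × 4/12) = 2218.52 · e^0.04576667
= 2218.52 × 1.04683013 = $2,322.41 per troy ounce

$2,322.41 per troy ounce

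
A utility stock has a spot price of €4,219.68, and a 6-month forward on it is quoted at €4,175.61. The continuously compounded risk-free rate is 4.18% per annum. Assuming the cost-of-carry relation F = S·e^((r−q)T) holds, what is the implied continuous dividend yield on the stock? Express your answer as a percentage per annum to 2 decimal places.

6.28%

From F = S·e^((r−q)T): (r − q) = ln(F/S)/T
ln(4175.61/4219.68) = ln(0.989556) = -0.010499
(r − q) = -0.010499 / (6/12) = -0.020998
q = r − ln(F/S)/T = 0.0418 + 0.020998 = 0.062798
q = 6.28%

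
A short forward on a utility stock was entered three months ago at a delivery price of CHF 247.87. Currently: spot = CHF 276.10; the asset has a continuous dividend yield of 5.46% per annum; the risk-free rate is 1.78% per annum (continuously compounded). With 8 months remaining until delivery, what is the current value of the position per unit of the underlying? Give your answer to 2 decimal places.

Current fair forward for the remaining 8 months: F = S·e^((r − q)·T), (r − q) = 0.0178 − 0.0546 = -0.0368
F = 276.10 · e^(-0.0368 × 8/12) = 276.10 × 0.975765 = 269.4087
Value of long forward = (F − K)·e^(−rT) = (269.4087 − 247.87) · e^(−0.0178·8/12)
= 21.5387 × 0.988203 = 21.28
Short position value = −(long value) = -CHF 21.28

-CHF 21.28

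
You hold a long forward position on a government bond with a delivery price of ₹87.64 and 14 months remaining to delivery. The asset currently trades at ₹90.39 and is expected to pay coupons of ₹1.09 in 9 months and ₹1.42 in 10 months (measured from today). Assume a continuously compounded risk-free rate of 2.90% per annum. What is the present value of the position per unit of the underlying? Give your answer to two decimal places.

PV(remaining coupons) I = 1.09·e^(−0.0290·9/12) + 1.42·e^(−0.0290·10/12) = 2.4526
Current forward F = (S − I)·e^(rT) = (90.39 − 2.4526)·e^(0.0290·14/12) = 87.9374 × 1.034412 = 90.9635
Value (long) = (F − K)·e^(−rT) = (90.9635 − 87.64) × 0.966733 = 3.2129
Value = ₹3.21

₹3.21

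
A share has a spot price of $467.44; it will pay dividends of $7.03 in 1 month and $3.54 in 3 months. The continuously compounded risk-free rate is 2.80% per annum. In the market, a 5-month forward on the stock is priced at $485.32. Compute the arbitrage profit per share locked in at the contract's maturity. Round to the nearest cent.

$23.05 per share

PV(dividends) I = 7.03·e^(−0.0280·1/12) + 3.54·e^(−0.0280·3/12) = 10.5289
Fair forward F* = (S − I)·e^(rT) = (467.44 − 10.5289)·e^0.011667 = 456.9111 × 1.011735 = 462.2730
Market $485.32 > fair 462.2730: forward overpriced → cash-and-carry (borrow at r, buy the stock and collect the dividends, short the forward).
Profit at T = |F_mkt − F*| = |485.32 − 462.2730| = $23.05 per share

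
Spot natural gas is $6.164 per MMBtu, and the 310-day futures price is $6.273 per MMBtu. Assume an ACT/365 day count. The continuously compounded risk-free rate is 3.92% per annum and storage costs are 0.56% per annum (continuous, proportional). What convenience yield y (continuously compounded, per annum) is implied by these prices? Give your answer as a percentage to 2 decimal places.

2.42%

F = S·e^((r+u−y)T) ⇒ (r+u−y) = ln(F/S)/T
ln(6.273/6.164) = 0.017529; /T ⇒ 0.020639
y = r + u − ln(F/S)/T = 0.0392 + 0.0056 − 0.020639 = 0.024161
y = 2.42%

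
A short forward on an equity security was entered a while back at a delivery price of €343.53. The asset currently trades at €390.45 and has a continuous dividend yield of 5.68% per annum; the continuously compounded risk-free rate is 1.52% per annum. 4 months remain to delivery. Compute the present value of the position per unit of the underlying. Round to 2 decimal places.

-€41.33

Current fair forward for the remaining 4 months: F = S·e^((r − q)·T), (r − q) = 0.0152 − 0.0568 = -0.0416
F = 390.45 · e^(-0.0416 × 4/12) = 390.45 × 0.986229 = 385.0731
Value of long forward = (F − K)·e^(−rT) = (385.0731 − 343.53) · e^(−0.0152·4/12)
= 41.5431 × 0.994946 = 41.33
Short position value = −(long value) = -€41.33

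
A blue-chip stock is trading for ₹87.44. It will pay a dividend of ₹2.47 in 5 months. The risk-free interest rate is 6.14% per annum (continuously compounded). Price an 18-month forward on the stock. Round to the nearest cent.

₹93.24

PV(dividends) I = 2.47·e^(−0.0614·5/12)
I = 2.4076
F = (S − I)·e^(rT) = (87.44 − 2.4076) · e^(0.0614·18/12)
= 85.0324 · e^0.092100 = 85.0324 × 1.096474 = ₹93.24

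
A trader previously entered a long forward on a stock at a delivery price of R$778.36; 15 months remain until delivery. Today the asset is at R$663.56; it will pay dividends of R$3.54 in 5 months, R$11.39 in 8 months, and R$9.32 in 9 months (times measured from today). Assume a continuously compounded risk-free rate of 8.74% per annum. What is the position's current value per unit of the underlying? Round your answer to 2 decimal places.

PV(remaining dividends) I = 3.54·e^(−0.0874·5/12) + 11.39·e^(−0.0874·8/12) + 9.32·e^(−0.0874·9/12) = 22.8874
Current forward F = (S − I)·e^(rT) = (663.56 − 22.8874)·e^(0.0874·15/12) = 640.6726 × 1.115441 = 714.6325
Value (long) = (F − K)·e^(−rT) = (714.6325 − 778.36) × 0.896506 = -57.1321
Value = -R$57.13

-R$57.13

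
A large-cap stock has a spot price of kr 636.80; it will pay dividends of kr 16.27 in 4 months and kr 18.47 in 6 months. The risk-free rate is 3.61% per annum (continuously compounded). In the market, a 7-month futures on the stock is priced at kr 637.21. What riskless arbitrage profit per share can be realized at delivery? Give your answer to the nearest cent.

kr 21.80 per share

PV(dividends) I = 16.27·e^(−0.0361·4/12) + 18.47·e^(−0.0361·6/12) = 34.2150
Fair futures F* = (S − I)·e^(rT) = (636.80 − 34.2150)·e^0.021058 = 602.5850 × 1.021281 = 615.4086
Market kr 637.21 > fair 615.4086: forward overpriced → cash-and-carry (borrow at r, buy the stock and collect the dividends, short the forward).
Profit at T = |F_mkt − F*| = |637.21 − 615.4086| = kr 21.80 per share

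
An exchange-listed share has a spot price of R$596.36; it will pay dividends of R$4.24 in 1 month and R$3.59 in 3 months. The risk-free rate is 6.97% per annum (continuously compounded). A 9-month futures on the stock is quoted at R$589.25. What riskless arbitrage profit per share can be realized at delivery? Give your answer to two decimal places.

PV(dividends) I = 4.24·e^(−0.0697·1/12) + 3.59·e^(−0.0697·3/12) = 7.7434
Fair futures F* = (S − I)·e^(rT) = (596.36 − 7.7434)·e^0.052275 = 588.6166 × 1.053665 = 620.2047
Market R$589.25 < fair 620.2047: forward underpriced → reverse cash-and-carry (short the stock, invest proceeds at r, pay the dividends, go long the forward).
Profit at T = |F_mkt − F*| = |589.25 − 620.2047| = R$30.95 per share

R$30.95 per share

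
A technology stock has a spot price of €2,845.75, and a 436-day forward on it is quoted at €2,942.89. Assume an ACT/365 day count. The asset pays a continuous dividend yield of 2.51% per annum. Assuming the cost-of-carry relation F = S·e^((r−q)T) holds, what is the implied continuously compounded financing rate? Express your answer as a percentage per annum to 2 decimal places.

5.32%

From F = S·e^((r−q)T): (r − q) = ln(F/S)/T
ln(2942.89/2845.75) = ln(1.034135) = 0.033565
(r − q) = 0.033565 / (436/365) = 0.028099
r = ln(F/S)/T + q = 0.028099 + 0.0251 = 0.053199
r = 5.32%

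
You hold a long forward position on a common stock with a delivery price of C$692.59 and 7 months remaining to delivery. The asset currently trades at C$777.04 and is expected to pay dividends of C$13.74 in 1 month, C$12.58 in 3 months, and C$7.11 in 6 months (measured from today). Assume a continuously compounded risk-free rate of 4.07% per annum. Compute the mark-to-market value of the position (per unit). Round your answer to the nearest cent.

PV(remaining dividends) I = 13.74·e^(−0.0407·1/12) + 12.58·e^(−0.0407·3/12) + 7.11·e^(−0.0407·6/12) = 33.1129
Current forward F = (S − I)·e^(rT) = (777.04 − 33.1129)·e^(0.0407·7/12) = 743.9271 × 1.024026 = 761.8007
Value (long) = (F − K)·e^(−rT) = (761.8007 − 692.59) × 0.976538 = 67.5869
Value = C$67.59

C$67.59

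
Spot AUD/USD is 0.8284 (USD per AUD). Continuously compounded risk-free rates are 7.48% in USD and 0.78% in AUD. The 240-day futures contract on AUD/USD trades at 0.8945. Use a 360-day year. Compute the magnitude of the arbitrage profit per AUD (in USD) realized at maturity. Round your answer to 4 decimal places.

0.0283 per AUD (in USD)

Fair futures: F* = S·e^(carry·T), with carry = (r_USD − r_AUD) = 0.0748 − 0.0078 = 0.0670
F* = 0.8284 · e^(0.0670 × 240/360) = 0.8284 · e^0.044667 = 0.8284 × 1.045680 = 0.8662
Market 0.8945 > fair 0.8662: forward overpriced → cash-and-carry (buy spot, short the forward).
At maturity, profit = |F_mkt − F*| = |0.8945 − 0.8662| = 0.0283 per AUD (in USD)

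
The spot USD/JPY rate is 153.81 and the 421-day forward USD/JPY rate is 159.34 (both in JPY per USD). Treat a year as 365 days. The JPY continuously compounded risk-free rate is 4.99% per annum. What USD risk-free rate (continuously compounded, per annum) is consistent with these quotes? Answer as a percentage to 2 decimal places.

F = S·e^((r_JPY − r_USD)T) ⇒ r_USD = r_JPY − ln(F/S)/T
ln(159.34/153.81) = 0.035322; /(421/365) = 0.030624
r_USD = 0.0499 − 0.030624 = 0.019276
r_USD = 1.93%

1.93%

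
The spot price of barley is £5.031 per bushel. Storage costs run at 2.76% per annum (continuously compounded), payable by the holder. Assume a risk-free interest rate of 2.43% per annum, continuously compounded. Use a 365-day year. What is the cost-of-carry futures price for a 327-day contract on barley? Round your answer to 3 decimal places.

£5.270 per bushel

Net carry = r + u − y = 0.0243 + 0.0276 − 0.0000 = 0.0519
F = S·e^((r+u−y)T) = 5.031 · e^(0.0519 × 327/365) = 5.031 · e^0.046497
= 5.031 × 1.047595 = £5.270 per bushel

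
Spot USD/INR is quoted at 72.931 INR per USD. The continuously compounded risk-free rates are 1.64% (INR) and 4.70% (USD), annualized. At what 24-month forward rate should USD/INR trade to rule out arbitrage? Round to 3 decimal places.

F = S·e^((r_INR − r_USD)T) = 72.931 · e^((0.0164 − 0.0470) × 24/12)
= 72.931 · e^-0.061200 = 72.931 × 0.940635
F = 68.601 INR per USD

68.601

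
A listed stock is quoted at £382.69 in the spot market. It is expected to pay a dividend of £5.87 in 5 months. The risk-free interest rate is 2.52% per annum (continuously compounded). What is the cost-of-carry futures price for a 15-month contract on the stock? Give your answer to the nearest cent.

PV(dividends) I = 5.87·e^(−0.0252·5/12)
I = 5.8087
F = (S − I)·e^(rT) = (382.69 − 5.8087) · e^(0.0252·15/12)
= 376.8813 · e^0.031500 = 376.8813 × 1.032001 = £388.94

£388.94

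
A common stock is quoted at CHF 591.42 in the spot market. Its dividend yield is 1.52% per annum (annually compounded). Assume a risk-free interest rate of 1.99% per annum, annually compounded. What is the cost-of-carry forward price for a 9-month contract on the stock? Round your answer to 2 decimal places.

F = S · (1+r)^T / (1+q)^T
= 591.42 × 1.014888 / 1.011378 = 591.42 × 1.003471
F = CHF 593.47

CHF 593.47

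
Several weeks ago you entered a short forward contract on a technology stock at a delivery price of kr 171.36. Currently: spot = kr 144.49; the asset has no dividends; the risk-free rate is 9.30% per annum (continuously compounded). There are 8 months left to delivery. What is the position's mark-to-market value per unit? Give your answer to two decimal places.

Current fair forward for the remaining 8 months: F = S·e^(r·T), r = 0.0930
F = 144.49 · e^(0.0930 × 8/12) = 144.49 × 1.063962 = 153.7319
Value of long forward = (F − K)·e^(−rT) = (153.7319 − 171.36) · e^(−0.0930·8/12)
= -17.6281 × 0.939883 = -16.57
Short position value = −(long value) = kr 16.57

kr 16.57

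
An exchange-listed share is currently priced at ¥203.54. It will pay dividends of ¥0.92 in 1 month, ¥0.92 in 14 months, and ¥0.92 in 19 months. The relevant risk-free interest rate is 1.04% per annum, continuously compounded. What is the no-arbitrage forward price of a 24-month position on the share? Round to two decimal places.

¥205.03

PV(dividends) I = 0.92·e^(−0.0104·1/12) + 0.92·e^(−0.0104·14/12) + 0.92·e^(−0.0104·19/12)
I = 0.9192 + 0.9089 + 0.9050 = 2.7331
F = (S − I)·e^(rT) = (203.54 − 2.7331) · e^(0.0104·24/12)
= 200.8069 · e^0.020800 = 200.8069 × 1.021018 = ¥205.03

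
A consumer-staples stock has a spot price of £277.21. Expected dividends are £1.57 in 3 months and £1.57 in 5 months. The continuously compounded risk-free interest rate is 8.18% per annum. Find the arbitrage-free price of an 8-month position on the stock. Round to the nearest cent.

£289.52

PV(dividends) I = 1.57·e^(−0.0818·3/12) + 1.57·e^(−0.0818·5/12)
I = 1.5382 + 1.5174 = 3.0556
F = (S − I)·e^(rT) = (277.21 − 3.0556) · e^(0.0818·8/12)
= 274.1544 · e^0.054533 = 274.1544 × 1.056047 = £289.52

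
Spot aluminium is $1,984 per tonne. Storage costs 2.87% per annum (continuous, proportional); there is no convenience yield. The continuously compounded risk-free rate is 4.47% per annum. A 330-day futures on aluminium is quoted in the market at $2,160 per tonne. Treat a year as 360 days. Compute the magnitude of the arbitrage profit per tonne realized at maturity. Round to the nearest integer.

$38 per tonne

Fair futures: F* = S·e^(carry·T), with carry = (r + u) = 0.0447 + 0.0287 = 0.0734
F* = 1984 · e^(0.0734 × 330/360) = 1984 · e^0.067283 = 1984 × 1.069598 = $2122.0824
Market $2160 > fair $2122.0824: forward overpriced → cash-and-carry (buy spot, short the forward).
At maturity, profit = |F_mkt − F*| = |2160 − 2122.0824| = $38 per tonne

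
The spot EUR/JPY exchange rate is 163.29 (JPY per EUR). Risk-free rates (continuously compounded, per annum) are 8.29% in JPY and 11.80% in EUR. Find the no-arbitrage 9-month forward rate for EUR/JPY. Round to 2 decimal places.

159.05

F = S·e^((r_JPY − r_EUR)T) = 163.29 · e^((0.0829 − 0.1180) × 9/12)
= 163.29 · e^-0.026325 = 163.29 × 0.974018
F = 159.05 JPY per EUR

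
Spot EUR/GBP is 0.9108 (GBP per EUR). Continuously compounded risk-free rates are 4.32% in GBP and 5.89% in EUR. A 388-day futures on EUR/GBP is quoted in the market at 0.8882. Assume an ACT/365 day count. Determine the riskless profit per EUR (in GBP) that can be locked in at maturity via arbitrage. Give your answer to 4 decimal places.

Fair futures: F* = S·e^(carry·T), with carry = (r_GBP − r_EUR) = 0.0432 − 0.0589 = -0.0157
F* = 0.9108 · e^(-0.0157 × 388/365) = 0.9108 · e^-0.016689 = 0.9108 × 0.983449 = 0.8957
Market 0.8882 < fair 0.8957: forward underpriced → reverse cash-and-carry (short spot, go long the forward).
At maturity, profit = |F_mkt − F*| = |0.8882 − 0.8957| = 0.0075 per EUR (in GBP)

0.0075 per EUR (in GBP)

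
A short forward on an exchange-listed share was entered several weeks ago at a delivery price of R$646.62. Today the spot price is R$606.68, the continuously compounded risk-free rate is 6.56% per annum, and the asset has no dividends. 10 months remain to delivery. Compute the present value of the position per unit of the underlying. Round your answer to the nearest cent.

Current fair forward for the remaining 10 months: F = S·e^(r·T), r = 0.0656
F = 606.68 · e^(0.0656 × 10/12) = 606.68 × 1.056188 = 640.7681
Value of long forward = (F − K)·e^(−rT) = (640.7681 − 646.62) · e^(−0.0656·10/12)
= -5.8519 × 0.946801 = -5.54
Short position value = −(long value) = R$5.54

R$5.54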